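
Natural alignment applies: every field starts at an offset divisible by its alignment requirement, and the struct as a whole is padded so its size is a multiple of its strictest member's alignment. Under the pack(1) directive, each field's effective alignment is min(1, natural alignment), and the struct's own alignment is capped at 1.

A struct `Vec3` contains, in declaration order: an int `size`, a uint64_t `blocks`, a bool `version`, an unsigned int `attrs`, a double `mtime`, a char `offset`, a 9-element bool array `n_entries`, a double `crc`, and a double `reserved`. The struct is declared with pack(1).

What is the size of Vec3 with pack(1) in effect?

51

size at 0 (size 4, align 1) → ends 4
blocks at 4 (size 8, align 1) → ends 12
version at 12 (size 1, align 1) → ends 13
attrs at 13 (size 4, align 1) → ends 17
mtime at 17 (size 8, align 1) → ends 25
offset at 25 (size 1, align 1) → ends 26
n_entries at 26 (size 9, align 1) → ends 35
crc at 35 (size 8, align 1) → ends 43
reserved at 43 (size 8, align 1) → ends 51
total 51 bytes, alignment 1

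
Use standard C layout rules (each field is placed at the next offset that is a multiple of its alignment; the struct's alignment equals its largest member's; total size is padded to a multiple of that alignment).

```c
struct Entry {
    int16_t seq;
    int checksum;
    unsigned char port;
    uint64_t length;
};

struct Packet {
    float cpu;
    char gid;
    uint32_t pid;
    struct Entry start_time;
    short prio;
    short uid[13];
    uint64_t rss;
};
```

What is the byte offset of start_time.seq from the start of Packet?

Entry: 0..2  seq  (2B, 2-aligned); 2..4  -- padding (2B); 4..8  checksum  (4B, 4-aligned); 8..9  port  (1B, 1-aligned); 9..16  -- padding (7B); 16..24  length  (8B, 8-aligned); sizeof = 24, alignof = 8
0..4  cpu  (4B, 4-aligned)
4..5  gid  (1B, 1-aligned)
5..8  -- padding (3B)
8..12  pid  (4B, 4-aligned)
12..16  -- padding (4B)
16..40  start_time  (24B, 8-aligned)
within Entry: seq at 0
16 + 0 = 16

16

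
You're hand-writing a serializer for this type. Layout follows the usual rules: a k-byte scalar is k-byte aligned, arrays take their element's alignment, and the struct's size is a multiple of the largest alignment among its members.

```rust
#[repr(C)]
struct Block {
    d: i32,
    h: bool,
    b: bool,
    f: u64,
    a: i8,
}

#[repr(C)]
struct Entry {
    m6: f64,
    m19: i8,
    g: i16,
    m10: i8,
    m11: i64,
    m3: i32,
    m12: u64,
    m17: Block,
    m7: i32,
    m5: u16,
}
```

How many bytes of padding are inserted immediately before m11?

Block: d at 0 (size 4, align 4) → ends 4; h at 4 (size 1, align 1) → ends 5; b at 5 (size 1, align 1) → ends 6; pad 2 to align 8 for f; f at 8 (size 8, align 8) → ends 16; a at 16 (size 1, align 1) → ends 17; tail pad 7 to reach multiple of 8; total 24 bytes, alignment 8
m6 at 0 (size 8, align 8) → ends 8
m19 at 8 (size 1, align 1) → ends 9
pad 1 to align 2 for g
g at 10 (size 2, align 2) → ends 12
m10 at 12 (size 1, align 1) → ends 13
pad 3 to align 8 for m11
m11 at 16 (size 8, align 8) → ends 24

3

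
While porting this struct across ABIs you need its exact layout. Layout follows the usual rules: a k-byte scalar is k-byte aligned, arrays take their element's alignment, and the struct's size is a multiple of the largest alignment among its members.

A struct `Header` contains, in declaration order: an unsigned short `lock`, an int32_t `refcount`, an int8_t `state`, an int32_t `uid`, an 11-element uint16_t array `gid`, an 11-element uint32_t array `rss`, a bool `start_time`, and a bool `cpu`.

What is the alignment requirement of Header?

member alignments: lock=2, refcount=4, state=1, uid=4, gid=2, rss=4, start_time=1, cpu=1
max = 4

4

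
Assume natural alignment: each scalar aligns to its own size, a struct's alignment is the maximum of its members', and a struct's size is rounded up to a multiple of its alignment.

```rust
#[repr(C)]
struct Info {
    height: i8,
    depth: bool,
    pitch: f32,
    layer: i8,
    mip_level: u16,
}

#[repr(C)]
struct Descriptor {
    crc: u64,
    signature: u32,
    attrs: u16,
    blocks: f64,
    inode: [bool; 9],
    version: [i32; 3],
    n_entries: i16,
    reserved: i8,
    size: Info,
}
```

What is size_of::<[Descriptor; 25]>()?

1600

Info: @0: height [1B, align 1] → 1; @1: depth [1B, align 1] → 2; +2 pad (align 4); @4: pitch [4B, align 4] → 8; @8: layer [1B, align 1] → 9; +1 pad (align 2); @10: mip_level [2B, align 2] → 12; size 12, align 4
@0: crc [8B, align 8] → 8
@8: signature [4B, align 4] → 12
@12: attrs [2B, align 2] → 14
+2 pad (align 8)
@16: blocks [8B, align 8] → 24
@24: inode [9B, align 1] → 33
+3 pad (align 4)
@36: version [12B, align 4] → 48
@48: n_entries [2B, align 2] → 50
@50: reserved [1B, align 1] → 51
+1 pad (align 4)
@52: size [12B, align 4] → 64
size 64, align 8
array of 25: 25 × 64 = 1600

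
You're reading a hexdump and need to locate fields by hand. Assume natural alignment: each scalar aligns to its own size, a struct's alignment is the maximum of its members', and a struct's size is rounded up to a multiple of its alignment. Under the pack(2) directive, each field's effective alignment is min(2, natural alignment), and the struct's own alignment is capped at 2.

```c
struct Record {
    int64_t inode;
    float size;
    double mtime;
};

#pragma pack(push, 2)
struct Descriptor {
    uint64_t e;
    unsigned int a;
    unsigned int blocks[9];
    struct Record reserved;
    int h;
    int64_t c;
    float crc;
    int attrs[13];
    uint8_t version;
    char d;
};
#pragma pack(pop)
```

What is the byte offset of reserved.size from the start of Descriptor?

Record: @0: inode [8B, align 8] → 8; @8: size [4B, align 4] → 12; +4 pad (align 8); @16: mtime [8B, align 8] → 24; size 24, align 8
@0: e [8B, align 2] → 8
@8: a [4B, align 2] → 12
@12: blocks [36B, align 2] → 48
@48: reserved [24B, align 2] → 72
within Record: size at 8
48 + 8 = 56

56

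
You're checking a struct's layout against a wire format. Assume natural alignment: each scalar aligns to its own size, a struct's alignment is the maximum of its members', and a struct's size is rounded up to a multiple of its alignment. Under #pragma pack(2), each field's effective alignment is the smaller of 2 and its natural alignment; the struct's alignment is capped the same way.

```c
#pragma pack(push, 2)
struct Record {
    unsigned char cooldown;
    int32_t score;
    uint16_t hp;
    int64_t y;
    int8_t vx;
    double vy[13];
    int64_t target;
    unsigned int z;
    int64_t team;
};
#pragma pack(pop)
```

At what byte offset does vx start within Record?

16

@0: cooldown [1B, align 1] → 1
+1 pad (align 2)
@2: score [4B, align 2] → 6
@6: hp [2B, align 2] → 8
@8: y [8B, align 2] → 16
@16: vx [1B, align 1] → 17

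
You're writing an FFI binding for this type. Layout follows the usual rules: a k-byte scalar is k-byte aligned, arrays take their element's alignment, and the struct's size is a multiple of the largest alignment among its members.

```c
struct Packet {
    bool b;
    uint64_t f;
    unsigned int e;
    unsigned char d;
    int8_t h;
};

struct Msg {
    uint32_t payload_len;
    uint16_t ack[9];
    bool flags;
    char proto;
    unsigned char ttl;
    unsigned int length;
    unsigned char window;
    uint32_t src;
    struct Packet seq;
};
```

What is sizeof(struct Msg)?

Packet: b at 0 (size 1, align 1) → ends 1; pad 7 to align 8 for f; f at 8 (size 8, align 8) → ends 16; e at 16 (size 4, align 4) → ends 20; d at 20 (size 1, align 1) → ends 21; h at 21 (size 1, align 1) → ends 22; tail pad 2 to reach multiple of 8; total 24 bytes, alignment 8
payload_len at 0 (size 4, align 4) → ends 4
ack at 4 (size 18, align 2) → ends 22
flags at 22 (size 1, align 1) → ends 23
proto at 23 (size 1, align 1) → ends 24
ttl at 24 (size 1, align 1) → ends 25
pad 3 to align 4 for length
length at 28 (size 4, align 4) → ends 32
window at 32 (size 1, align 1) → ends 33
pad 3 to align 4 for src
src at 36 (size 4, align 4) → ends 40
seq at 40 (size 24, align 8) → ends 64
total 64 bytes, alignment 8

64 bytes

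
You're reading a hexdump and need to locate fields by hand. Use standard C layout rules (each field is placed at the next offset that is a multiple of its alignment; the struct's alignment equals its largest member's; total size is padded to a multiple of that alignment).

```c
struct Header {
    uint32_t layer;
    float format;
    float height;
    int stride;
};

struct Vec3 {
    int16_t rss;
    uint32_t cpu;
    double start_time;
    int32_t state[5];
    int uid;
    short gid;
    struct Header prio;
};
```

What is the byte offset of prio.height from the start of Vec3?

52

Header: 0..4  layer  (4B, 4-aligned); 4..8  format  (4B, 4-aligned); 8..12  height  (4B, 4-aligned); 12..16  stride  (4B, 4-aligned); sizeof = 16, alignof = 4
0..2  rss  (2B, 2-aligned)
2..4  -- padding (2B)
4..8  cpu  (4B, 4-aligned)
8..16  start_time  (8B, 8-aligned)
16..36  state  (20B, 4-aligned)
36..40  uid  (4B, 4-aligned)
40..42  gid  (2B, 2-aligned)
42..44  -- padding (2B)
44..60  prio  (16B, 4-aligned)
within Header: height at 8
44 + 8 = 52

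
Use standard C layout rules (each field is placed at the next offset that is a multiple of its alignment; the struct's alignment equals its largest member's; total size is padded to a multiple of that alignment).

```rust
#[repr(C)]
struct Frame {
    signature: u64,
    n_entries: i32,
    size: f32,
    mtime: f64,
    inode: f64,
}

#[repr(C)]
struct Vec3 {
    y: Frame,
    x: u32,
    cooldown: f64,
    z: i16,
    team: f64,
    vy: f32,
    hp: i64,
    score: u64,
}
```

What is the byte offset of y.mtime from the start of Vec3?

16

Frame: signature at 0 (size 8, align 8) → ends 8; n_entries at 8 (size 4, align 4) → ends 12; size at 12 (size 4, align 4) → ends 16; mtime at 16 (size 8, align 8) → ends 24; inode at 24 (size 8, align 8) → ends 32; total 32 bytes, alignment 8
y at 0 (size 32, align 8) → ends 32
within Frame: mtime at 16
0 + 16 = 16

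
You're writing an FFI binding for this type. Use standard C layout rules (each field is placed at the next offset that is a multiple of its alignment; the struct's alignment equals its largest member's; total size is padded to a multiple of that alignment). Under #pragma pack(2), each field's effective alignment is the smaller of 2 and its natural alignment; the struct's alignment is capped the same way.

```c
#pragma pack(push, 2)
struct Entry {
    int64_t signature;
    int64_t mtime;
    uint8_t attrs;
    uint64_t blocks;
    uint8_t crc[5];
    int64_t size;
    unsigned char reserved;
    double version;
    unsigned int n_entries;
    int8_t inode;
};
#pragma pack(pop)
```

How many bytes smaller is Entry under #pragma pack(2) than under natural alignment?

natural layout:
  @0: signature [8B, align 8] → 8
  @8: mtime [8B, align 8] → 16
  @16: attrs [1B, align 1] → 17
  +7 pad (align 8)
  @24: blocks [8B, align 8] → 32
  @32: crc [5B, align 1] → 37
  +3 pad (align 8)
  @40: size [8B, align 8] → 48
  @48: reserved [1B, align 1] → 49
  +7 pad (align 8)
  @56: version [8B, align 8] → 64
  @64: n_entries [4B, align 4] → 68
  @68: inode [1B, align 1] → 69
  +3 tail pad (align 8)
  size 72, align 8
packed(2) layout:
  @0: signature [8B, align 2] → 8
  @8: mtime [8B, align 2] → 16
  @16: attrs [1B, align 1] → 17
  +1 pad (align 2)
  @18: blocks [8B, align 2] → 26
  @26: crc [5B, align 1] → 31
  +1 pad (align 2)
  @32: size [8B, align 2] → 40
  @40: reserved [1B, align 1] → 41
  +1 pad (align 2)
  @42: version [8B, align 2] → 50
  @50: n_entries [4B, align 2] → 54
  @54: inode [1B, align 1] → 55
  +1 tail pad (align 2)
  size 56, align 2
72 − 56 = 16

16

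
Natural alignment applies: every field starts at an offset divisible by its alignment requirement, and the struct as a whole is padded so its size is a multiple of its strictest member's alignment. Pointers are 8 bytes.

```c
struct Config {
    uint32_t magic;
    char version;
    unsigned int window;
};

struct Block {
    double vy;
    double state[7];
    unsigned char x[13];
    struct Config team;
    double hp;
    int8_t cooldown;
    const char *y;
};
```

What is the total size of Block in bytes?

120

Config: magic at 0 (size 4, align 4) → ends 4; version at 4 (size 1, align 1) → ends 5; pad 3 to align 4 for window; window at 8 (size 4, align 4) → ends 12; total 12 bytes, alignment 4
vy at 0 (size 8, align 8) → ends 8
state at 8 (size 56, align 8) → ends 64
x at 64 (size 13, align 1) → ends 77
pad 3 to align 4 for team
team at 80 (size 12, align 4) → ends 92
pad 4 to align 8 for hp
hp at 96 (size 8, align 8) → ends 104
cooldown at 104 (size 1, align 1) → ends 105
pad 7 to align 8 for y
y at 112 (size 8, align 8) → ends 120
total 120 bytes, alignment 8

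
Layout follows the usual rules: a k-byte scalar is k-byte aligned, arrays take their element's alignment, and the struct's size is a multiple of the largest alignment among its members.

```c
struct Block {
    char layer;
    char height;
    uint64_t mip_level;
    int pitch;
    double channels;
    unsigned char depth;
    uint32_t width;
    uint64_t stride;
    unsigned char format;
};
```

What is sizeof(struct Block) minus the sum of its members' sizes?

20

layer at 0 (size 1, align 1) → ends 1
height at 1 (size 1, align 1) → ends 2
pad 6 to align 8 for mip_level
mip_level at 8 (size 8, align 8) → ends 16
pitch at 16 (size 4, align 4) → ends 20
pad 4 to align 8 for channels
channels at 24 (size 8, align 8) → ends 32
depth at 32 (size 1, align 1) → ends 33
pad 3 to align 4 for width
width at 36 (size 4, align 4) → ends 40
stride at 40 (size 8, align 8) → ends 48
format at 48 (size 1, align 1) → ends 49
tail pad 7 to reach multiple of 8
total 56 bytes, alignment 8
data bytes 36, size 56 → padding 20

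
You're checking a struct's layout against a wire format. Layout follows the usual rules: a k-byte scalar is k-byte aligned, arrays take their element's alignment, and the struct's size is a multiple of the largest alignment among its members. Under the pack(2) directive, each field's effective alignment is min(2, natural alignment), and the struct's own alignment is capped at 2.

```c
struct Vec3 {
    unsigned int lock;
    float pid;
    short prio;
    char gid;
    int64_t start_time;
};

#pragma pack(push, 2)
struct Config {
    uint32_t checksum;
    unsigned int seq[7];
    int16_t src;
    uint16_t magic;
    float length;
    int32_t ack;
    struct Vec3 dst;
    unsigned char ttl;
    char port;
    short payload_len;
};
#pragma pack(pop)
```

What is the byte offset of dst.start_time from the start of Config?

60

Vec3: 0..4  lock  (4B, 4-aligned); 4..8  pid  (4B, 4-aligned); 8..10  prio  (2B, 2-aligned); 10..11  gid  (1B, 1-aligned); 11..16  -- padding (5B); 16..24  start_time  (8B, 8-aligned); sizeof = 24, alignof = 8
0..4  checksum  (4B, 2-aligned)
4..32  seq  (28B, 2-aligned)
32..34  src  (2B, 2-aligned)
34..36  magic  (2B, 2-aligned)
36..40  length  (4B, 2-aligned)
40..44  ack  (4B, 2-aligned)
44..68  dst  (24B, 2-aligned)
within Vec3: start_time at 16
44 + 16 = 60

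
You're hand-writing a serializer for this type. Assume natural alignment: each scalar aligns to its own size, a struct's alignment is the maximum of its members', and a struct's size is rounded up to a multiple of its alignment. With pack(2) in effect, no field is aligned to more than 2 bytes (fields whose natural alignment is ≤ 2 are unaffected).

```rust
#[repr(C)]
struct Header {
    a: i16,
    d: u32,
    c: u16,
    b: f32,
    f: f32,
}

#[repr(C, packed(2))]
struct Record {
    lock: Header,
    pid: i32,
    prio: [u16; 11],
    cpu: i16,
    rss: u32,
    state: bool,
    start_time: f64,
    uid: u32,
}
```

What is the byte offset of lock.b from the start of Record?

Header: 0..2  a  (2B, 2-aligned); 2..4  -- padding (2B); 4..8  d  (4B, 4-aligned); 8..10  c  (2B, 2-aligned); 10..12  -- padding (2B); 12..16  b  (4B, 4-aligned); 16..20  f  (4B, 4-aligned); sizeof = 20, alignof = 4
0..20  lock  (20B, 2-aligned)
within Header: b at 12
0 + 12 = 12

12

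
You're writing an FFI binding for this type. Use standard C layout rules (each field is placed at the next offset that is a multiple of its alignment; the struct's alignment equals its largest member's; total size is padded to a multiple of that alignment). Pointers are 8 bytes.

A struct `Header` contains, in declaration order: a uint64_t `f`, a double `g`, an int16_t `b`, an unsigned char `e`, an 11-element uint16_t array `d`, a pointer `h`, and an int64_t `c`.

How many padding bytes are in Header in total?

@0: f [8B, align 8] → 8
@8: g [8B, align 8] → 16
@16: b [2B, align 2] → 18
@18: e [1B, align 1] → 19
+1 pad (align 2)
@20: d [22B, align 2] → 42
+6 pad (align 8)
@48: h [8B, align 8] → 56
@56: c [8B, align 8] → 64
size 64, align 8
data bytes 57, size 64 → padding 7

7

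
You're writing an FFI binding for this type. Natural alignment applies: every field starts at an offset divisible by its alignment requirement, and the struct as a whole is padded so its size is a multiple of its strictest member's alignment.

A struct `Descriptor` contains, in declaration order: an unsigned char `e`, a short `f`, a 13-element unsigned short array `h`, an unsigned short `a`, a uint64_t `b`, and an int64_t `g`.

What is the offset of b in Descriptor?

32

0..1  e  (1B, 1-aligned)
1..2  -- padding (1B)
2..4  f  (2B, 2-aligned)
4..30  h  (26B, 2-aligned)
30..32  a  (2B, 2-aligned)
32..40  b  (8B, 8-aligned)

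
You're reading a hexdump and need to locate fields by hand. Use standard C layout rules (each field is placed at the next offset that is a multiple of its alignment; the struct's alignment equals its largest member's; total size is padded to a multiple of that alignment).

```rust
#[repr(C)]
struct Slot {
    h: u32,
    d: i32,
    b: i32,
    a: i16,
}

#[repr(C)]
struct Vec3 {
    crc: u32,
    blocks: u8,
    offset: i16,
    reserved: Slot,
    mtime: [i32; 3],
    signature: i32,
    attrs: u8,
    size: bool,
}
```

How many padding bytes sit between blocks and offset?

1

Slot: @0: h [4B, align 4] → 4; @4: d [4B, align 4] → 8; @8: b [4B, align 4] → 12; @12: a [2B, align 2] → 14; +2 tail pad (align 4); size 16, align 4
@0: crc [4B, align 4] → 4
@4: blocks [1B, align 1] → 5
+1 pad (align 2)
@6: offset [2B, align 2] → 8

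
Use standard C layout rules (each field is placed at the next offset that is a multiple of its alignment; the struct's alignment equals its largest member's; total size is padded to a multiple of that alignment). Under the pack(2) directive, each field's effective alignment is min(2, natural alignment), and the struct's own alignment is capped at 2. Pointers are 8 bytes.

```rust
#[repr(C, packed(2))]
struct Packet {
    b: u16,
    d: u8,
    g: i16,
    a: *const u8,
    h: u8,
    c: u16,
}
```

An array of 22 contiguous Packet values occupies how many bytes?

396

b at 0 (size 2, align 2) → ends 2
d at 2 (size 1, align 1) → ends 3
pad 1 to align 2 for g
g at 4 (size 2, align 2) → ends 6
a at 6 (size 8, align 2) → ends 14
h at 14 (size 1, align 1) → ends 15
pad 1 to align 2 for c
c at 16 (size 2, align 2) → ends 18
total 18 bytes, alignment 2
array of 22: 22 × 18 = 396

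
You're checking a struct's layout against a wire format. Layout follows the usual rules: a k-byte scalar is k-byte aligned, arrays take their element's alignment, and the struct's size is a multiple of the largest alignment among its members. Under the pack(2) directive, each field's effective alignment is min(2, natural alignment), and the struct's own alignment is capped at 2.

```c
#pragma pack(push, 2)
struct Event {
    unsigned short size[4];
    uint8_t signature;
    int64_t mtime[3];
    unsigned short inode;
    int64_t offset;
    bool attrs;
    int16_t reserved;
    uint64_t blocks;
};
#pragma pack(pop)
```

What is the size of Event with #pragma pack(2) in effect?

56

@0: size [8B, align 2] → 8
@8: signature [1B, align 1] → 9
+1 pad (align 2)
@10: mtime [24B, align 2] → 34
@34: inode [2B, align 2] → 36
@36: offset [8B, align 2] → 44
@44: attrs [1B, align 1] → 45
+1 pad (align 2)
@46: reserved [2B, align 2] → 48
@48: blocks [8B, align 2] → 56
size 56, align 2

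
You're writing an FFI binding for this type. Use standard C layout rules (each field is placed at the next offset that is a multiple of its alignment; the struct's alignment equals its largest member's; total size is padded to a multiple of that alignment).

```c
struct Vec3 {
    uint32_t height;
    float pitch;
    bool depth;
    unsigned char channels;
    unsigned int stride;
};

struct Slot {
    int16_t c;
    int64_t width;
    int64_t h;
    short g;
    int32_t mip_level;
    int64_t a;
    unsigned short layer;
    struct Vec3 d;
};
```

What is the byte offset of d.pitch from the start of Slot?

Vec3: height at 0 (size 4, align 4) → ends 4; pitch at 4 (size 4, align 4) → ends 8; depth at 8 (size 1, align 1) → ends 9; channels at 9 (size 1, align 1) → ends 10; pad 2 to align 4 for stride; stride at 12 (size 4, align 4) → ends 16; total 16 bytes, alignment 4
c at 0 (size 2, align 2) → ends 2
pad 6 to align 8 for width
width at 8 (size 8, align 8) → ends 16
h at 16 (size 8, align 8) → ends 24
g at 24 (size 2, align 2) → ends 26
pad 2 to align 4 for mip_level
mip_level at 28 (size 4, align 4) → ends 32
a at 32 (size 8, align 8) → ends 40
layer at 40 (size 2, align 2) → ends 42
pad 2 to align 4 for d
d at 44 (size 16, align 4) → ends 60
within Vec3: pitch at 4
44 + 4 = 48

48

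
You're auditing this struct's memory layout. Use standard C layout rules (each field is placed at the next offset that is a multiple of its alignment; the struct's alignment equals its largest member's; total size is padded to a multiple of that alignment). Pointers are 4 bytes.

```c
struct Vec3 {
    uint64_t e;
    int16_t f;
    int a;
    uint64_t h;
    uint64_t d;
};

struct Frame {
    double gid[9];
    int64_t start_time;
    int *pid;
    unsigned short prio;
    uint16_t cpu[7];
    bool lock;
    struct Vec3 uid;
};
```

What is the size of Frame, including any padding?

136 bytes

Vec3: e at 0 (size 8, align 8) → ends 8; f at 8 (size 2, align 2) → ends 10; pad 2 to align 4 for a; a at 12 (size 4, align 4) → ends 16; h at 16 (size 8, align 8) → ends 24; d at 24 (size 8, align 8) → ends 32; total 32 bytes, alignment 8
gid at 0 (size 72, align 8) → ends 72
start_time at 72 (size 8, align 8) → ends 80
pid at 80 (size 4, align 4) → ends 84
prio at 84 (size 2, align 2) → ends 86
cpu at 86 (size 14, align 2) → ends 100
lock at 100 (size 1, align 1) → ends 101
pad 3 to align 8 for uid
uid at 104 (size 32, align 8) → ends 136
total 136 bytes, alignment 8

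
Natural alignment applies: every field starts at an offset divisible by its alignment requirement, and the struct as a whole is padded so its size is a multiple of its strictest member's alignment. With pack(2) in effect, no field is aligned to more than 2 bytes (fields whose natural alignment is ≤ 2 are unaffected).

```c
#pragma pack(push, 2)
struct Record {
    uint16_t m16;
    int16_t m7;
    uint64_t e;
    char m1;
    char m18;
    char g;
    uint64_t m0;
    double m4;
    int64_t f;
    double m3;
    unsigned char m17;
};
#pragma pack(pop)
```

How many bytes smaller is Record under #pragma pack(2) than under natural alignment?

natural layout:
  @0: m16 [2B, align 2] → 2
  @2: m7 [2B, align 2] → 4
  +4 pad (align 8)
  @8: e [8B, align 8] → 16
  @16: m1 [1B, align 1] → 17
  @17: m18 [1B, align 1] → 18
  @18: g [1B, align 1] → 19
  +5 pad (align 8)
  @24: m0 [8B, align 8] → 32
  @32: m4 [8B, align 8] → 40
  @40: f [8B, align 8] → 48
  @48: m3 [8B, align 8] → 56
  @56: m17 [1B, align 1] → 57
  +7 tail pad (align 8)
  size 64, align 8
packed(2) layout:
  @0: m16 [2B, align 2] → 2
  @2: m7 [2B, align 2] → 4
  @4: e [8B, align 2] → 12
  @12: m1 [1B, align 1] → 13
  @13: m18 [1B, align 1] → 14
  @14: g [1B, align 1] → 15
  +1 pad (align 2)
  @16: m0 [8B, align 2] → 24
  @24: m4 [8B, align 2] → 32
  @32: f [8B, align 2] → 40
  @40: m3 [8B, align 2] → 48
  @48: m17 [1B, align 1] → 49
  +1 tail pad (align 2)
  size 50, align 2
64 − 50 = 14

14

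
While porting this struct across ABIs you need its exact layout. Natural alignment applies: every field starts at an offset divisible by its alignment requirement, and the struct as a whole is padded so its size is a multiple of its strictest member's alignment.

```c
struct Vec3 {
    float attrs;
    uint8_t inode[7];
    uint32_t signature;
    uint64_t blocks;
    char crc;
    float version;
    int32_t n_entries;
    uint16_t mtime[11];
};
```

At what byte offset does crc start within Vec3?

24

attrs at 0 (size 4, align 4) → ends 4
inode at 4 (size 7, align 1) → ends 11
pad 1 to align 4 for signature
signature at 12 (size 4, align 4) → ends 16
blocks at 16 (size 8, align 8) → ends 24
crc at 24 (size 1, align 1) → ends 25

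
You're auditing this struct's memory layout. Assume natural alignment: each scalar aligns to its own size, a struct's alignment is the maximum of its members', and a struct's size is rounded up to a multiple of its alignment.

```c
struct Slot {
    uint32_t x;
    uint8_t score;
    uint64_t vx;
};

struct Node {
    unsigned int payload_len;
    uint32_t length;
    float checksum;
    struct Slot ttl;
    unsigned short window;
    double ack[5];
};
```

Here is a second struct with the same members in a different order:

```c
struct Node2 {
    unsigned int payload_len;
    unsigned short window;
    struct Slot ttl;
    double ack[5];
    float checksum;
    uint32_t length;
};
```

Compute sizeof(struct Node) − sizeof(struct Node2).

Slot: x at 0 (size 4, align 4) → ends 4; score at 4 (size 1, align 1) → ends 5; pad 3 to align 8 for vx; vx at 8 (size 8, align 8) → ends 16; total 16 bytes, alignment 8
payload_len at 0 (size 4, align 4) → ends 4
length at 4 (size 4, align 4) → ends 8
checksum at 8 (size 4, align 4) → ends 12
pad 4 to align 8 for ttl
ttl at 16 (size 16, align 8) → ends 32
window at 32 (size 2, align 2) → ends 34
pad 6 to align 8 for ack
ack at 40 (size 40, align 8) → ends 80
total 80 bytes, alignment 8
— Node2 —
payload_len at 0 (size 4, align 4) → ends 4
window at 4 (size 2, align 2) → ends 6
pad 2 to align 8 for ttl
ttl at 8 (size 16, align 8) → ends 24
ack at 24 (size 40, align 8) → ends 64
checksum at 64 (size 4, align 4) → ends 68
length at 68 (size 4, align 4) → ends 72
total 72 bytes, alignment 8
80 − 72 = 8

8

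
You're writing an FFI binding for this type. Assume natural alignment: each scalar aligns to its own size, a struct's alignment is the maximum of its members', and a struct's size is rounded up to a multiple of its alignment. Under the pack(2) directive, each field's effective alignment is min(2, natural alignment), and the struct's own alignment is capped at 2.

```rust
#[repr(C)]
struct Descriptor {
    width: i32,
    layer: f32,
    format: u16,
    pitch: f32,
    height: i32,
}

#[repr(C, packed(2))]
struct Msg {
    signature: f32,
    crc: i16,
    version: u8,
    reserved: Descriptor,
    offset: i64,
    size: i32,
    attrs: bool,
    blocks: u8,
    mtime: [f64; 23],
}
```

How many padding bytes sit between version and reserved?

1

Descriptor: @0: width [4B, align 4] → 4; @4: layer [4B, align 4] → 8; @8: format [2B, align 2] → 10; +2 pad (align 4); @12: pitch [4B, align 4] → 16; @16: height [4B, align 4] → 20; size 20, align 4
@0: signature [4B, align 2] → 4
@4: crc [2B, align 2] → 6
@6: version [1B, align 1] → 7
+1 pad (align 2)
@8: reserved [20B, align 2] → 28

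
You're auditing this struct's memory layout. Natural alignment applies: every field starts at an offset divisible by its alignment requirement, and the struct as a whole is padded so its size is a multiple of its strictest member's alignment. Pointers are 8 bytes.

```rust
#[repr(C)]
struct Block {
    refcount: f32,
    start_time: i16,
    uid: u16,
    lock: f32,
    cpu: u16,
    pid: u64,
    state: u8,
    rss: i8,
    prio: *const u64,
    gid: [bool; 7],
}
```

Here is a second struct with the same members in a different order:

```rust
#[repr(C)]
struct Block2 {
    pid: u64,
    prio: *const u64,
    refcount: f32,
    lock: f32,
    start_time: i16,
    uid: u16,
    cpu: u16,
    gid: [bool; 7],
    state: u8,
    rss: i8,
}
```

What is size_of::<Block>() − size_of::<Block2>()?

8

@0: refcount [4B, align 4] → 4
@4: start_time [2B, align 2] → 6
@6: uid [2B, align 2] → 8
@8: lock [4B, align 4] → 12
@12: cpu [2B, align 2] → 14
+2 pad (align 8)
@16: pid [8B, align 8] → 24
@24: state [1B, align 1] → 25
@25: rss [1B, align 1] → 26
+6 pad (align 8)
@32: prio [8B, align 8] → 40
@40: gid [7B, align 1] → 47
+1 tail pad (align 8)
size 48, align 8
— Block2 —
@0: pid [8B, align 8] → 8
@8: prio [8B, align 8] → 16
@16: refcount [4B, align 4] → 20
@20: lock [4B, align 4] → 24
@24: start_time [2B, align 2] → 26
@26: uid [2B, align 2] → 28
@28: cpu [2B, align 2] → 30
@30: gid [7B, align 1] → 37
@37: state [1B, align 1] → 38
@38: rss [1B, align 1] → 39
+1 tail pad (align 8)
size 40, align 8
48 − 40 = 8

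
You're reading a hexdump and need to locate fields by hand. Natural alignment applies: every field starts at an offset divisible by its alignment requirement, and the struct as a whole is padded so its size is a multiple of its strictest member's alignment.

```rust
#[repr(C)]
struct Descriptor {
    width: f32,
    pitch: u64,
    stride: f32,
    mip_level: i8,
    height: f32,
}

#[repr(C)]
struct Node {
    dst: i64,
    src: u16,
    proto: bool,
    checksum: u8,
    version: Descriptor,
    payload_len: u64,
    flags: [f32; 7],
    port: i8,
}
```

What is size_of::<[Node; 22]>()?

1936

Descriptor: @0: width [4B, align 4] → 4; +4 pad (align 8); @8: pitch [8B, align 8] → 16; @16: stride [4B, align 4] → 20; @20: mip_level [1B, align 1] → 21; +3 pad (align 4); @24: height [4B, align 4] → 28; +4 tail pad (align 8); size 32, align 8
@0: dst [8B, align 8] → 8
@8: src [2B, align 2] → 10
@10: proto [1B, align 1] → 11
@11: checksum [1B, align 1] → 12
+4 pad (align 8)
@16: version [32B, align 8] → 48
@48: payload_len [8B, align 8] → 56
@56: flags [28B, align 4] → 84
@84: port [1B, align 1] → 85
+3 tail pad (align 8)
size 88, align 8
array of 22: 22 × 88 = 1936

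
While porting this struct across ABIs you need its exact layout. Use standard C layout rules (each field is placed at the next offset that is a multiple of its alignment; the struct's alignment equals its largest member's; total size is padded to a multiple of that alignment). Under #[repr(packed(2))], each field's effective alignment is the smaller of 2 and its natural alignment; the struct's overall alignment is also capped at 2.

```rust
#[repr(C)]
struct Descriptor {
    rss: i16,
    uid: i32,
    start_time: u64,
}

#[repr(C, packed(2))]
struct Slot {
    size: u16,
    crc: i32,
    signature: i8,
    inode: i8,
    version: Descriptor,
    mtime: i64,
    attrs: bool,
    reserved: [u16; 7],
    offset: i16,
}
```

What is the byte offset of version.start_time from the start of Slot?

Descriptor: 0..2  rss  (2B, 2-aligned); 2..4  -- padding (2B); 4..8  uid  (4B, 4-aligned); 8..16  start_time  (8B, 8-aligned); sizeof = 16, alignof = 8
0..2  size  (2B, 2-aligned)
2..6  crc  (4B, 2-aligned)
6..7  signature  (1B, 1-aligned)
7..8  inode  (1B, 1-aligned)
8..24  version  (16B, 2-aligned)
within Descriptor: start_time at 8
8 + 8 = 16

16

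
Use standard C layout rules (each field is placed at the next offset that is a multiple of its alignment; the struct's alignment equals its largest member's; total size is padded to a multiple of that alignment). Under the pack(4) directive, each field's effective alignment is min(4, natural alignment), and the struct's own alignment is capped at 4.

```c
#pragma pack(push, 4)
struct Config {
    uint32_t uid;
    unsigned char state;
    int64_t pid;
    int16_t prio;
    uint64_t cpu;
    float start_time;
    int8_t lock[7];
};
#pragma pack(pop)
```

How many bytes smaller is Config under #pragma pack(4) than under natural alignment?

8

natural layout:
  uid at 0 (size 4, align 4) → ends 4
  state at 4 (size 1, align 1) → ends 5
  pad 3 to align 8 for pid
  pid at 8 (size 8, align 8) → ends 16
  prio at 16 (size 2, align 2) → ends 18
  pad 6 to align 8 for cpu
  cpu at 24 (size 8, align 8) → ends 32
  start_time at 32 (size 4, align 4) → ends 36
  lock at 36 (size 7, align 1) → ends 43
  tail pad 5 to reach multiple of 8
  total 48 bytes, alignment 8
packed(4) layout:
  uid at 0 (size 4, align 4) → ends 4
  state at 4 (size 1, align 1) → ends 5
  pad 3 to align 4 for pid
  pid at 8 (size 8, align 4) → ends 16
  prio at 16 (size 2, align 2) → ends 18
  pad 2 to align 4 for cpu
  cpu at 20 (size 8, align 4) → ends 28
  start_time at 28 (size 4, align 4) → ends 32
  lock at 32 (size 7, align 1) → ends 39
  tail pad 1 to reach multiple of 4
  total 40 bytes, alignment 4
48 − 40 = 8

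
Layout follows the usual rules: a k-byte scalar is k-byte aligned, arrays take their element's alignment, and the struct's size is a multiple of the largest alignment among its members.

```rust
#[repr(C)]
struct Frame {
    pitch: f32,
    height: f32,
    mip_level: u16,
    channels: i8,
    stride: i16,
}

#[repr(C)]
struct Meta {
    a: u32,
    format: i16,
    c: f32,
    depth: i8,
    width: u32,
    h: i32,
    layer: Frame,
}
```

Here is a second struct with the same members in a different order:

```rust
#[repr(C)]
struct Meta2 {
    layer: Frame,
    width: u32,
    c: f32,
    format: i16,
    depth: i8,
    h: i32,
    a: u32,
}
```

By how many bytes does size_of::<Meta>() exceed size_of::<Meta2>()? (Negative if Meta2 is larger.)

Frame: 0..4  pitch  (4B, 4-aligned); 4..8  height  (4B, 4-aligned); 8..10  mip_level  (2B, 2-aligned); 10..11  channels  (1B, 1-aligned); 11..12  -- padding (1B); 12..14  stride  (2B, 2-aligned); 14..16  -- tail padding (2B); sizeof = 16, alignof = 4
0..4  a  (4B, 4-aligned)
4..6  format  (2B, 2-aligned)
6..8  -- padding (2B)
8..12  c  (4B, 4-aligned)
12..13  depth  (1B, 1-aligned)
13..16  -- padding (3B)
16..20  width  (4B, 4-aligned)
20..24  h  (4B, 4-aligned)
24..40  layer  (16B, 4-aligned)
sizeof = 40, alignof = 4
— Meta2 —
0..16  layer  (16B, 4-aligned)
16..20  width  (4B, 4-aligned)
20..24  c  (4B, 4-aligned)
24..26  format  (2B, 2-aligned)
26..27  depth  (1B, 1-aligned)
27..28  -- padding (1B)
28..32  h  (4B, 4-aligned)
32..36  a  (4B, 4-aligned)
sizeof = 36, alignof = 4
40 − 36 = 4

4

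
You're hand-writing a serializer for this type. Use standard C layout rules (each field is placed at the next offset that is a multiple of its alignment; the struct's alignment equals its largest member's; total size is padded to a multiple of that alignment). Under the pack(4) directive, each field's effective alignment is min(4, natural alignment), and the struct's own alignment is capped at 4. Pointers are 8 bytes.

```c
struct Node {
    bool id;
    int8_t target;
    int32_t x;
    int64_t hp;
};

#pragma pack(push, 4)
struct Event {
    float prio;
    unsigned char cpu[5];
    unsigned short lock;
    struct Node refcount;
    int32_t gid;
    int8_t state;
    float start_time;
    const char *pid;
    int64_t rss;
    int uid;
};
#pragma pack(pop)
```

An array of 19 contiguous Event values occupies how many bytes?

1140

Node: @0: id [1B, align 1] → 1; @1: target [1B, align 1] → 2; +2 pad (align 4); @4: x [4B, align 4] → 8; @8: hp [8B, align 8] → 16; size 16, align 8
@0: prio [4B, align 4] → 4
@4: cpu [5B, align 1] → 9
+1 pad (align 2)
@10: lock [2B, align 2] → 12
@12: refcount [16B, align 4] → 28
@28: gid [4B, align 4] → 32
@32: state [1B, align 1] → 33
+3 pad (align 4)
@36: start_time [4B, align 4] → 40
@40: pid [8B, align 4] → 48
@48: rss [8B, align 4] → 56
@56: uid [4B, align 4] → 60
size 60, align 4
array of 19: 19 × 60 = 1140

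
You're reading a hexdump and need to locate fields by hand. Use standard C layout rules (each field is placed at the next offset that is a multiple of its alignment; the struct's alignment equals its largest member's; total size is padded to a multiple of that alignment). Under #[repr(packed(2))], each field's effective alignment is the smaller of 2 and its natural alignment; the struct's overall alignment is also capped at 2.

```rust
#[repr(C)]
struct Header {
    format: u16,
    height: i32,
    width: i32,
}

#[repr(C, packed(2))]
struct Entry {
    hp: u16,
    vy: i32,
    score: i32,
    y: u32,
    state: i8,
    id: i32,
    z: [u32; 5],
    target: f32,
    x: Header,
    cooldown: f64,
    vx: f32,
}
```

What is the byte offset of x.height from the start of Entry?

48

Header: format at 0 (size 2, align 2) → ends 2; pad 2 to align 4 for height; height at 4 (size 4, align 4) → ends 8; width at 8 (size 4, align 4) → ends 12; total 12 bytes, alignment 4
hp at 0 (size 2, align 2) → ends 2
vy at 2 (size 4, align 2) → ends 6
score at 6 (size 4, align 2) → ends 10
y at 10 (size 4, align 2) → ends 14
state at 14 (size 1, align 1) → ends 15
pad 1 to align 2 for id
id at 16 (size 4, align 2) → ends 20
z at 20 (size 20, align 2) → ends 40
target at 40 (size 4, align 2) → ends 44
x at 44 (size 12, align 2) → ends 56
within Header: height at 4
44 + 4 = 48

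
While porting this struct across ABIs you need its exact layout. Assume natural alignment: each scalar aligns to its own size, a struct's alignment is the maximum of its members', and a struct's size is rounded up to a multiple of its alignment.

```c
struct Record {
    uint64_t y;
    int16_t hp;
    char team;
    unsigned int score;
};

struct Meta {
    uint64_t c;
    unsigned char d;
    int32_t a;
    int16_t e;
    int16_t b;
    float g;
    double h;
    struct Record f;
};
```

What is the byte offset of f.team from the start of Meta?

42

Record: y at 0 (size 8, align 8) → ends 8; hp at 8 (size 2, align 2) → ends 10; team at 10 (size 1, align 1) → ends 11; pad 1 to align 4 for score; score at 12 (size 4, align 4) → ends 16; total 16 bytes, alignment 8
c at 0 (size 8, align 8) → ends 8
d at 8 (size 1, align 1) → ends 9
pad 3 to align 4 for a
a at 12 (size 4, align 4) → ends 16
e at 16 (size 2, align 2) → ends 18
b at 18 (size 2, align 2) → ends 20
g at 20 (size 4, align 4) → ends 24
h at 24 (size 8, align 8) → ends 32
f at 32 (size 16, align 8) → ends 48
within Record: team at 10
32 + 10 = 42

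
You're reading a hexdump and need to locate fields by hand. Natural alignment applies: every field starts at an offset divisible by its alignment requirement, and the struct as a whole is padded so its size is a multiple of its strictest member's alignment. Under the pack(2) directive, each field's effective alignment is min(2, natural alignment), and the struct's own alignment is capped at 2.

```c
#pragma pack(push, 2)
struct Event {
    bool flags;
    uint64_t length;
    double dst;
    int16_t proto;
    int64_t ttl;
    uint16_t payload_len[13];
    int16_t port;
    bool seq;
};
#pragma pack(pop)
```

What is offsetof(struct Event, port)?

flags at 0 (size 1, align 1) → ends 1
pad 1 to align 2 for length
length at 2 (size 8, align 2) → ends 10
dst at 10 (size 8, align 2) → ends 18
proto at 18 (size 2, align 2) → ends 20
ttl at 20 (size 8, align 2) → ends 28
payload_len at 28 (size 26, align 2) → ends 54
port at 54 (size 2, align 2) → ends 56

54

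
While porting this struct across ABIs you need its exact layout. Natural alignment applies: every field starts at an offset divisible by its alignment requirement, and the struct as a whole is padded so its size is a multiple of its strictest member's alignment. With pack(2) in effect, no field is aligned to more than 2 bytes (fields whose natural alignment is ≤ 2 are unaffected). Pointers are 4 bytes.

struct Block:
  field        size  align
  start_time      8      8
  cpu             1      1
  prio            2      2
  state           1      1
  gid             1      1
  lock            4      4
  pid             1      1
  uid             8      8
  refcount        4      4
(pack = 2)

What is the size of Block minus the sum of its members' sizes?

2

0..8  start_time  (8B, 2-aligned)
8..9  cpu  (1B, 1-aligned)
9..10  -- padding (1B)
10..12  prio  (2B, 2-aligned)
12..13  state  (1B, 1-aligned)
13..14  gid  (1B, 1-aligned)
14..18  lock  (4B, 2-aligned)
18..19  pid  (1B, 1-aligned)
19..20  -- padding (1B)
20..28  uid  (8B, 2-aligned)
28..32  refcount  (4B, 2-aligned)
sizeof = 32, alignof = 2
data bytes 30, size 32 → padding 2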